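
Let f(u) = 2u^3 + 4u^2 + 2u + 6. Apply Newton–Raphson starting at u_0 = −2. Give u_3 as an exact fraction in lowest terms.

f'(u) = 6u^2 + 8u + 2.
f(−2) = 2, f'(−2) = 10, so u_1 = (−2) − 2/10 = −11/5.
f(−11/5) = −42/125, f'(−11/5) = 336/25, so u_2 = (−11/5) − (−42/125)/(336/25) = −87/40.
f(−87/40) = −183/32000, f'(−87/40) = 10387/800, so u_3 = (−87/40) − (−183/32000)/(10387/800) = −451743/207740.

−451743/207740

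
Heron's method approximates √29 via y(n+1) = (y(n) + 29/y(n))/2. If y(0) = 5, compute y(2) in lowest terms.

727/135

y(1) = (5 + 29/5)/2 = 27/5.
y(2) = (27/5 + 29/(27/5))/2 = 727/135.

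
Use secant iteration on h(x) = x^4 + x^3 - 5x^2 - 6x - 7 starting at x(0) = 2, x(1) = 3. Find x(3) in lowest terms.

h(2) = -15, h(3) = 38. x(2) = 3 - 38·(3 - 2)/(38 - (-15)) = 121/53.
h(3) = 38, h(121/53) = -60699300/7890481. x(3) = (121/53) - (-60699300/7890481)·((121/53) - 3)/((-60699300/7890481) - 38) = 22806167/9487831.

22806167/9487831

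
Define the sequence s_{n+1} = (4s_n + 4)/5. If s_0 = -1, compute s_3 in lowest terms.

36/25

s_1 = (4·(-1) + 4)/5 = 0.
s_2 = (4·0 + 4)/5 = 4/5.
s_3 = (4·(4/5) + 4)/5 = 36/25.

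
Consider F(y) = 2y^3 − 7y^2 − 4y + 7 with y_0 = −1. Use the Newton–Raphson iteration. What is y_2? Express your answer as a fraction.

F'(y) = 6y^2 − 14y − 4.
F(−1) = 2, F'(−1) = 16, so y_1 = (−1) − 2/16 = −9/8.
F(−9/8) = −53/256, F'(−9/8) = 619/32, so y_2 = (−9/8) − (−53/256)/(619/32) = −2759/2476.

−2759/2476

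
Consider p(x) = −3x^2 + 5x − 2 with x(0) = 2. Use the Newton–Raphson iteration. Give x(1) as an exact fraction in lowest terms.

p'(x) = −6x + 5.
p(2) = −4, p'(2) = −7, so x(1) = 2 − (−4)/(−7) = 10/7.

10/7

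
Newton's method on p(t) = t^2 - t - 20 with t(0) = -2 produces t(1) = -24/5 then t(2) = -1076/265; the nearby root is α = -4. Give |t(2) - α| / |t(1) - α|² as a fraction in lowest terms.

5/53

t(1) - α = -24/5 - (-4) = -24/5 + 4 = -4/5, so |t(1) - α| = 4/5.
t(2) - α = -1076/265 - (-4) = -1076/265 + 4 = -16/265, so |t(2) - α| = 16/265.
|t(1) - α|² = 16/25.
Ratio = (16/265) / (16/25) = 5/53.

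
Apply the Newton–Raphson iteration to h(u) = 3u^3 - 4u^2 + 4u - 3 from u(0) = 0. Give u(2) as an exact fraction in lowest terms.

15/14

h'(u) = 9u^2 - 8u + 4.
h(0) = -3, h'(0) = 4, so u(1) = 0 - (-3)/4 = 3/4.
h(3/4) = -63/64, h'(3/4) = 49/16, so u(2) = (3/4) - (-63/64)/(49/16) = 15/14.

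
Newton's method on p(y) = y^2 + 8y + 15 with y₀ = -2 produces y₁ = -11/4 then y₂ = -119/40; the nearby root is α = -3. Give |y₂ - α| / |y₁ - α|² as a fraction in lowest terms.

2/5

y₁ - α = -11/4 - (-3) = -11/4 + 3 = 1/4, so |y₁ - α| = 1/4.
y₂ - α = -119/40 - (-3) = -119/40 + 3 = 1/40, so |y₂ - α| = 1/40.
|y₁ - α|² = 1/16.
Ratio = (1/40) / (1/16) = 2/5.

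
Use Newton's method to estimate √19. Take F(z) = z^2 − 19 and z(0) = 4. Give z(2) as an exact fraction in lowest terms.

F'(z) = 2z.
F(4) = −3, F'(4) = 8, so z(1) = 4 − (−3)/8 = 35/8.
F(35/8) = 9/64, F'(35/8) = 35/4, so z(2) = (35/8) − (9/64)/(35/4) = 2441/560.

2441/560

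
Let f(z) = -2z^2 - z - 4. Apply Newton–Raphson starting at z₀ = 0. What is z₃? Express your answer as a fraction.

-668/1455

f'(z) = -4z - 1.
f(0) = -4, f'(0) = -1, so z₁ = 0 - (-4)/(-1) = -4.
f(-4) = -32, f'(-4) = 15, so z₂ = (-4) - (-32)/15 = -28/15.
f(-28/15) = -2048/225, f'(-28/15) = 97/15, so z₃ = (-28/15) - (-2048/225)/(97/15) = -668/1455.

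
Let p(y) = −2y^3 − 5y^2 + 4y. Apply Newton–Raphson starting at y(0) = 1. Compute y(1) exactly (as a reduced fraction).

p'(y) = −6y^2 − 10y + 4.
p(1) = −3, p'(1) = −12, so y(1) = 1 − (−3)/(−12) = 3/4.

3/4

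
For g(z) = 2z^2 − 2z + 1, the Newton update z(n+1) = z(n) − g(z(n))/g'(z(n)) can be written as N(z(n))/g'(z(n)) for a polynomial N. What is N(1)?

g'(z) = 4z − 2.
N(z) = z·g'(z) − g(z) = z·(4z − 2) − (2z^2 − 2z + 1) = 2z^2 − 1.
N(1) = 1.

1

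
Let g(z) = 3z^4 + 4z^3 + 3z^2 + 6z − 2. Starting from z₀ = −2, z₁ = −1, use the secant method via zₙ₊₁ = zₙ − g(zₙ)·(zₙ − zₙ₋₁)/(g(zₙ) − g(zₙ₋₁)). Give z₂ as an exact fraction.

−13/10

g(−2) = 14, g(−1) = −6. z₂ = (−1) − (−6)·((−1) − (−2))/((−6) − 14) = −13/10.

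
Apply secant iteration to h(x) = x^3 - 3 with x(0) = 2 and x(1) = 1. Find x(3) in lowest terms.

h(2) = 5, h(1) = -2. x(2) = 1 - (-2)·(1 - 2)/((-2) - 5) = 9/7.
h(1) = -2, h(9/7) = -300/343. x(3) = (9/7) - (-300/343)·((9/7) - 1)/((-300/343) - (-2)) = 291/193.

291/193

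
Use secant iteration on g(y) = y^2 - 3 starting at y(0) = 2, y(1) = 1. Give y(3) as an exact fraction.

g(2) = 1, g(1) = -2. y(2) = 1 - (-2)·(1 - 2)/((-2) - 1) = 5/3.
g(1) = -2, g(5/3) = -2/9. y(3) = (5/3) - (-2/9)·((5/3) - 1)/((-2/9) - (-2)) = 7/4.

7/4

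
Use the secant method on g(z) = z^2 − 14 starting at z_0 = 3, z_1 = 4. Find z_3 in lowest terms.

101/27

g(3) = −5, g(4) = 2. z_2 = 4 − 2·(4 − 3)/(2 − (−5)) = 26/7.
g(4) = 2, g(26/7) = −10/49. z_3 = (26/7) − (−10/49)·((26/7) − 4)/((−10/49) − 2) = 101/27.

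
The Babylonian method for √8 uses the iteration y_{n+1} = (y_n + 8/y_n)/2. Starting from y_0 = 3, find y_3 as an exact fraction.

y_1 = (3 + 8/3)/2 = 17/6.
y_2 = (17/6 + 8/(17/6))/2 = 577/204.
y_3 = (577/204 + 8/(577/204))/2 = 665857/235416.

665857/235416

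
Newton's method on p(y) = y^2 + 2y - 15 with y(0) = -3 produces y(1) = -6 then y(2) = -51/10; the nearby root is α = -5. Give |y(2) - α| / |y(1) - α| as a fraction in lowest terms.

y(1) - α = -6 - (-5) = -6 + 5 = -1, so |y(1) - α| = 1.
y(2) - α = -51/10 - (-5) = -51/10 + 5 = -1/10, so |y(2) - α| = 1/10.
Ratio = (1/10) / 1 = 1/10.

1/10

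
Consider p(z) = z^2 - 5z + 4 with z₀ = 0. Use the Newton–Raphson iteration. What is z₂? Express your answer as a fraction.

p'(z) = 2z - 5.
p(0) = 4, p'(0) = -5, so z₁ = 0 - 4/(-5) = 4/5.
p(4/5) = 16/25, p'(4/5) = -17/5, so z₂ = (4/5) - (16/25)/(-17/5) = 84/85.

84/85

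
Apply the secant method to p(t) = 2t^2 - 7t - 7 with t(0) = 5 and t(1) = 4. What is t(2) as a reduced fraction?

47/11

p(5) = 8, p(4) = -3. t(2) = 4 - (-3)·(4 - 5)/((-3) - 8) = 47/11.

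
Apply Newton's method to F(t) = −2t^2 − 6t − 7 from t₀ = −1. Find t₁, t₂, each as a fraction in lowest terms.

F'(t) = −4t − 6.
F(−1) = −3, F'(−1) = −2, so t₁ = (−1) − (−3)/(−2) = −5/2.
F(−5/2) = −9/2, F'(−5/2) = 4, so t₂ = (−5/2) − (−9/2)/4 = −11/8.

t₁ = −5/2, t₂ = −11/8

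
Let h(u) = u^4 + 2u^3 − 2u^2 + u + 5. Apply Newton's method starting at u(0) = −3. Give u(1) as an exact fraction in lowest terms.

−112/41

h'(u) = 4u^3 + 6u^2 − 4u + 1.
h(−3) = 11, h'(−3) = −41, so u(1) = (−3) − 11/(−41) = −112/41.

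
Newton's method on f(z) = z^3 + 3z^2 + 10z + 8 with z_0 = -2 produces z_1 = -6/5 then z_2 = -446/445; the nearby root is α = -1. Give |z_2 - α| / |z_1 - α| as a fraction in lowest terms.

1/89

z_1 - α = -6/5 - (-1) = -6/5 + 1 = -1/5, so |z_1 - α| = 1/5.
z_2 - α = -446/445 - (-1) = -446/445 + 1 = -1/445, so |z_2 - α| = 1/445.
Ratio = (1/445) / (1/5) = 1/89.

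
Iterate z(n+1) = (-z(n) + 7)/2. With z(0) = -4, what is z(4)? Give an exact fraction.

31/16

z(1) = (-(-4) + 7)/2 = 11/2.
z(2) = (-(11/2) + 7)/2 = 3/4.
z(3) = (-(3/4) + 7)/2 = 25/8.
z(4) = (-(25/8) + 7)/2 = 31/16.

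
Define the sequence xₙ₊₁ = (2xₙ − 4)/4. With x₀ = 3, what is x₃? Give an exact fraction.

−11/8

x₁ = (2·3 − 4)/4 = 1/2.
x₂ = (2·(1/2) − 4)/4 = −3/4.
x₃ = (2·(−3/4) − 4)/4 = −11/8.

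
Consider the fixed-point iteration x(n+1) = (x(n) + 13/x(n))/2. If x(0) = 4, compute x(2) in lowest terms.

x(1) = (4 + 13/4)/2 = 29/8.
x(2) = (29/8 + 13/(29/8))/2 = 1673/464.

1673/464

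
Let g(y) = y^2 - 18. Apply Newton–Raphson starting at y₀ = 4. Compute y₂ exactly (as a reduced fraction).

577/136

g'(y) = 2y.
g(4) = -2, g'(4) = 8, so y₁ = 4 - (-2)/8 = 17/4.
g(17/4) = 1/16, g'(17/4) = 17/2, so y₂ = (17/4) - (1/16)/(17/2) = 577/136.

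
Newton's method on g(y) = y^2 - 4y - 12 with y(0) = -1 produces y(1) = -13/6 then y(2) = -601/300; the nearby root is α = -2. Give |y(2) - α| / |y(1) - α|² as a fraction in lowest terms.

y(1) - α = -13/6 - (-2) = -13/6 + 2 = -1/6, so |y(1) - α| = 1/6.
y(2) - α = -601/300 - (-2) = -601/300 + 2 = -1/300, so |y(2) - α| = 1/300.
|y(1) - α|² = 1/36.
Ratio = (1/300) / (1/36) = 3/25.

3/25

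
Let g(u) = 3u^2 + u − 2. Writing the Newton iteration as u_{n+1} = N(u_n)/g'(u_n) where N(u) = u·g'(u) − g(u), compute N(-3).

29

g'(u) = 6u + 1.
N(u) = u·g'(u) − g(u) = u·(6u + 1) − (3u^2 + u − 2) = 3u^2 + 2.
N(-3) = 29.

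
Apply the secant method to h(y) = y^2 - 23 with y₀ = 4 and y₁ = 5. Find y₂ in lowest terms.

43/9

h(4) = -7, h(5) = 2. y₂ = 5 - 2·(5 - 4)/(2 - (-7)) = 43/9.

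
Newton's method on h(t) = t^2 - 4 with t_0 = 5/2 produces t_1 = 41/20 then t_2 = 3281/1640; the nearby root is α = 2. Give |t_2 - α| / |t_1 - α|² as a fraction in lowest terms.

t_1 - α = 41/20 - 2 = 1/20, so |t_1 - α| = 1/20.
t_2 - α = 3281/1640 - 2 = 1/1640, so |t_2 - α| = 1/1640.
|t_1 - α|² = 1/400.
Ratio = (1/1640) / (1/400) = 10/41.

10/41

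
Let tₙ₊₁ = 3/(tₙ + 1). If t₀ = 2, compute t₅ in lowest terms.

t₁ = 3/(2 + 1) = 1.
t₂ = 3/(1 + 1) = 3/2.
t₃ = 3/(3/2 + 1) = 6/5.
t₄ = 3/(6/5 + 1) = 15/11.
t₅ = 3/(15/11 + 1) = 33/26.

33/26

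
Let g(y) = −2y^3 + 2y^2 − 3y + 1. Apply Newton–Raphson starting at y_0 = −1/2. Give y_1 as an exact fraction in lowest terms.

0

g'(y) = −6y^2 + 4y − 3.
g(−1/2) = 13/4, g'(−1/2) = −13/2, so y_1 = (−1/2) − (13/4)/(−13/2) = 0.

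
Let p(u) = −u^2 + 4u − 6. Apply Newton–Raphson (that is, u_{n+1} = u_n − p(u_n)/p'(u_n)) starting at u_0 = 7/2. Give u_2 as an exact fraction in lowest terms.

p'(u) = −2u + 4.
p(7/2) = −17/4, p'(7/2) = −3, so u_1 = (7/2) − (−17/4)/(−3) = 25/12.
p(25/12) = −289/144, p'(25/12) = −1/6, so u_2 = (25/12) − (−289/144)/(−1/6) = −239/24.

−239/24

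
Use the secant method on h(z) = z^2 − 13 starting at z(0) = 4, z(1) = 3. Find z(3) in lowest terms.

h(4) = 3, h(3) = −4. z(2) = 3 − (−4)·(3 − 4)/((−4) − 3) = 25/7.
h(3) = −4, h(25/7) = −12/49. z(3) = (25/7) − (−12/49)·((25/7) − 3)/((−12/49) − (−4)) = 83/23.

83/23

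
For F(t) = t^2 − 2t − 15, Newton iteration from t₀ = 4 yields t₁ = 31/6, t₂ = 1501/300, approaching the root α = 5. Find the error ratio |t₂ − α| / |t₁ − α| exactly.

t₁ − α = 31/6 − 5 = 1/6, so |t₁ − α| = 1/6.
t₂ − α = 1501/300 − 5 = 1/300, so |t₂ − α| = 1/300.
Ratio = (1/300) / (1/6) = 1/50.

1/50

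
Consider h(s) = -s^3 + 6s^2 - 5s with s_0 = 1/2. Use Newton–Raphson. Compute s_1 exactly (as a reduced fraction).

h'(s) = -3s^2 + 12s - 5.
h(1/2) = -9/8, h'(1/2) = 1/4, so s_1 = (1/2) - (-9/8)/(1/4) = 5.

5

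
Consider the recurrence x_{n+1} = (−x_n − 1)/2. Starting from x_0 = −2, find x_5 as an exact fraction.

x_1 = (−(−2) − 1)/2 = 1/2.
x_2 = (−(1/2) − 1)/2 = −3/4.
x_3 = (−(−3/4) − 1)/2 = −1/8.
x_4 = (−(−1/8) − 1)/2 = −7/16.
x_5 = (−(−7/16) − 1)/2 = −9/32.

−9/32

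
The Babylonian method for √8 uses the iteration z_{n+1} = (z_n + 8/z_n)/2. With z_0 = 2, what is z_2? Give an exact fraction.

17/6

z_1 = (2 + 8/2)/2 = 3.
z_2 = (3 + 8/3)/2 = 17/6.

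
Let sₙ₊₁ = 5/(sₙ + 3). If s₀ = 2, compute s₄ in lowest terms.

s₁ = 5/(2 + 3) = 1.
s₂ = 5/(1 + 3) = 5/4.
s₃ = 5/(5/4 + 3) = 20/17.
s₄ = 5/(20/17 + 3) = 85/71.

85/71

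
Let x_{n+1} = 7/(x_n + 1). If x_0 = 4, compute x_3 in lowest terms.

84/47

x_1 = 7/(4 + 1) = 7/5.
x_2 = 7/(7/5 + 1) = 35/12.
x_3 = 7/(35/12 + 1) = 84/47.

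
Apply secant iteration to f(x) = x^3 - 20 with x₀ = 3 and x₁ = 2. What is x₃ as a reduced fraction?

1335/487

f(3) = 7, f(2) = -12. x₂ = 2 - (-12)·(2 - 3)/((-12) - 7) = 50/19.
f(2) = -12, f(50/19) = -12180/6859. x₃ = (50/19) - (-12180/6859)·((50/19) - 2)/((-12180/6859) - (-12)) = 1335/487.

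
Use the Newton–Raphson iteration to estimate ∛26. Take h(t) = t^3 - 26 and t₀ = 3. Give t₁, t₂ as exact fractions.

h'(t) = 3t^2.
h(3) = 1, h'(3) = 27, so t₁ = 3 - 1/27 = 80/27.
h(80/27) = 242/19683, h'(80/27) = 6400/243, so t₂ = (80/27) - (242/19683)/(6400/243) = 767879/259200.

t₁ = 80/27, t₂ = 767879/259200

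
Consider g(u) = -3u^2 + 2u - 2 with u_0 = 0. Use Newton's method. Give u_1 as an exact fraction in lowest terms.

1

g'(u) = -6u + 2.
g(0) = -2, g'(0) = 2, so u_1 = 0 - (-2)/2 = 1.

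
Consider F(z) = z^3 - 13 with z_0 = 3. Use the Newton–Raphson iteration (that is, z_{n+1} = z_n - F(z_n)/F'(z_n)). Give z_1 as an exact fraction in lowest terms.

67/27

F'(z) = 3z^2.
F(3) = 14, F'(3) = 27, so z_1 = 3 - 14/27 = 67/27.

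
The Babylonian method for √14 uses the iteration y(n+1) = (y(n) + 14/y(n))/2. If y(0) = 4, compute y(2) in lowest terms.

y(1) = (4 + 14/4)/2 = 15/4.
y(2) = (15/4 + 14/(15/4))/2 = 449/120.

449/120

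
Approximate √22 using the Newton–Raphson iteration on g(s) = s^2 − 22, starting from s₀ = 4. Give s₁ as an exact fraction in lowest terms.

19/4

g'(s) = 2s.
g(4) = −6, g'(4) = 8, so s₁ = 4 − (−6)/8 = 19/4.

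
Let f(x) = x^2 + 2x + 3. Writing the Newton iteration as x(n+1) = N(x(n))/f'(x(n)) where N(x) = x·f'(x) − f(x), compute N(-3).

f'(x) = 2x + 2.
N(x) = x·f'(x) − f(x) = x·(2x + 2) − (x^2 + 2x + 3) = x^2 − 3.
N(-3) = 6.

6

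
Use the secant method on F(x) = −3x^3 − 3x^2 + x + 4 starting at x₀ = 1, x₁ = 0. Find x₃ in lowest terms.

100/83

F(1) = −1, F(0) = 4. x₂ = 0 − 4·(0 − 1)/(4 − (−1)) = 4/5.
F(0) = 4, F(4/5) = 168/125. x₃ = (4/5) − (168/125)·((4/5) − 0)/((168/125) − 4) = 100/83.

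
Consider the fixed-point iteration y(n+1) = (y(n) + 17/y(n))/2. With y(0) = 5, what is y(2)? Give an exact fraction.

433/105

y(1) = (5 + 17/5)/2 = 21/5.
y(2) = (21/5 + 17/(21/5))/2 = 433/105.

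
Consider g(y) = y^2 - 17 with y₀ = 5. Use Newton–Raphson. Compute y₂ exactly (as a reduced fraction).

g'(y) = 2y.
g(5) = 8, g'(5) = 10, so y₁ = 5 - 8/10 = 21/5.
g(21/5) = 16/25, g'(21/5) = 42/5, so y₂ = (21/5) - (16/25)/(42/5) = 433/105.

433/105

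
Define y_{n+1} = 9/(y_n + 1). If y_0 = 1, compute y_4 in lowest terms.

y_1 = 9/(1 + 1) = 9/2.
y_2 = 9/(9/2 + 1) = 18/11.
y_3 = 9/(18/11 + 1) = 99/29.
y_4 = 9/(99/29 + 1) = 261/128.

261/128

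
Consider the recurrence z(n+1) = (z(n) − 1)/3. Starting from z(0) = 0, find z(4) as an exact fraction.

−40/81

z(1) = (0 − 1)/3 = −1/3.
z(2) = ((−1/3) − 1)/3 = −4/9.
z(3) = ((−4/9) − 1)/3 = −13/27.
z(4) = ((−13/27) − 1)/3 = −40/81.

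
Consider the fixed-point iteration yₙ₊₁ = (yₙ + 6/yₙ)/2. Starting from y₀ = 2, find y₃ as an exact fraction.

4801/1960

y₁ = (2 + 6/2)/2 = 5/2.
y₂ = (5/2 + 6/(5/2))/2 = 49/20.
y₃ = (49/20 + 6/(49/20))/2 = 4801/1960.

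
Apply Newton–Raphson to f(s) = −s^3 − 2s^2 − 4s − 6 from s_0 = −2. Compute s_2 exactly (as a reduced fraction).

−113/66

f'(s) = −3s^2 − 4s − 4.
f(−2) = 2, f'(−2) = −8, so s_1 = (−2) − 2/(−8) = −7/4.
f(−7/4) = 15/64, f'(−7/4) = −99/16, so s_2 = (−7/4) − (15/64)/(−99/16) = −113/66.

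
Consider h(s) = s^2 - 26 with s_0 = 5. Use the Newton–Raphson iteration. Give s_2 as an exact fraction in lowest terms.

5201/1020

h'(s) = 2s.
h(5) = -1, h'(5) = 10, so s_1 = 5 - (-1)/10 = 51/10.
h(51/10) = 1/100, h'(51/10) = 51/5, so s_2 = (51/10) - (1/100)/(51/5) = 5201/1020.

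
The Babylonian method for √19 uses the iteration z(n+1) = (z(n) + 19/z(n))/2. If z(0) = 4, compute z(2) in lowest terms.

2441/560

z(1) = (4 + 19/4)/2 = 35/8.
z(2) = (35/8 + 19/(35/8))/2 = 2441/560.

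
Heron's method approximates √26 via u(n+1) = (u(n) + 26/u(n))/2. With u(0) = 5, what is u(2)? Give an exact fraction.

5201/1020

u(1) = (5 + 26/5)/2 = 51/10.
u(2) = (51/10 + 26/(51/10))/2 = 5201/1020.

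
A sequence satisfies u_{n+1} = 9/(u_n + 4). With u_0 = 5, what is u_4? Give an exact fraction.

261/161

u_1 = 9/(5 + 4) = 1.
u_2 = 9/(1 + 4) = 9/5.
u_3 = 9/(9/5 + 4) = 45/29.
u_4 = 9/(45/29 + 4) = 261/161.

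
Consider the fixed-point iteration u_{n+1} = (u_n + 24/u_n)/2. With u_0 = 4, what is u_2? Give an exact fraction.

49/10

u_1 = (4 + 24/4)/2 = 5.
u_2 = (5 + 24/5)/2 = 49/10.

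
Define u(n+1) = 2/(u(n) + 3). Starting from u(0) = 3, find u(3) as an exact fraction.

5/9

u(1) = 2/(3 + 3) = 1/3.
u(2) = 2/(1/3 + 3) = 3/5.
u(3) = 2/(3/5 + 3) = 5/9.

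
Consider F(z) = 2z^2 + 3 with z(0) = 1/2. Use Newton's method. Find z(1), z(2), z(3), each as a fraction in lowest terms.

z(1) = −5/4, z(2) = −1/40, z(3) = 2399/80

F'(z) = 4z.
F(1/2) = 7/2, F'(1/2) = 2, so z(1) = (1/2) − (7/2)/2 = −5/4.
F(−5/4) = 49/8, F'(−5/4) = −5, so z(2) = (−5/4) − (49/8)/(−5) = −1/40.
F(−1/40) = 2401/800, F'(−1/40) = −1/10, so z(3) = (−1/40) − (2401/800)/(−1/10) = 2399/80.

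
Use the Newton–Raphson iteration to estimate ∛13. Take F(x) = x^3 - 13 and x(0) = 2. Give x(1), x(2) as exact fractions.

F'(x) = 3x^2.
F(2) = -5, F'(2) = 12, so x(1) = 2 - (-5)/12 = 29/12.
F(29/12) = 1925/1728, F'(29/12) = 841/48, so x(2) = (29/12) - (1925/1728)/(841/48) = 35621/15138.

x(1) = 29/12, x(2) = 35621/15138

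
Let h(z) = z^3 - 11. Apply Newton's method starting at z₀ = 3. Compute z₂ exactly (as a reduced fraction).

765763/342225

h'(z) = 3z^2.
h(3) = 16, h'(3) = 27, so z₁ = 3 - 16/27 = 65/27.
h(65/27) = 58112/19683, h'(65/27) = 4225/243, so z₂ = (65/27) - (58112/19683)/(4225/243) = 765763/342225.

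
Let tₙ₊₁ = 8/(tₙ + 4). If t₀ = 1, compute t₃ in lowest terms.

28/19

t₁ = 8/(1 + 4) = 8/5.
t₂ = 8/(8/5 + 4) = 10/7.
t₃ = 8/(10/7 + 4) = 28/19.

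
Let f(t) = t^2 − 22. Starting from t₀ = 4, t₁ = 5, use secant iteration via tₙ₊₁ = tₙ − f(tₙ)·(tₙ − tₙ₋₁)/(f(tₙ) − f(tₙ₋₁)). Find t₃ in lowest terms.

f(4) = −6, f(5) = 3. t₂ = 5 − 3·(5 − 4)/(3 − (−6)) = 14/3.
f(5) = 3, f(14/3) = −2/9. t₃ = (14/3) − (−2/9)·((14/3) − 5)/((−2/9) − 3) = 136/29.

136/29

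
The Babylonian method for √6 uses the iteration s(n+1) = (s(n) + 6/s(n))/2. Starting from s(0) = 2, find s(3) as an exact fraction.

s(1) = (2 + 6/2)/2 = 5/2.
s(2) = (5/2 + 6/(5/2))/2 = 49/20.
s(3) = (49/20 + 6/(49/20))/2 = 4801/1960.

4801/1960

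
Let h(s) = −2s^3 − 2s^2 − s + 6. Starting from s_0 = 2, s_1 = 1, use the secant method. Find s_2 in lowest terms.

h(2) = −20, h(1) = 1. s_2 = 1 − 1·(1 − 2)/(1 − (−20)) = 22/21.

22/21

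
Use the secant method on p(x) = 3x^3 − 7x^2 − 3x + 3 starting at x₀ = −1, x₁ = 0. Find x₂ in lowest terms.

p(−1) = −4, p(0) = 3. x₂ = 0 − 3·(0 − (−1))/(3 − (−4)) = −3/7.

−3/7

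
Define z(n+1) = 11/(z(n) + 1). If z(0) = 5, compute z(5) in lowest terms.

2970/1183

z(1) = 11/(5 + 1) = 11/6.
z(2) = 11/(11/6 + 1) = 66/17.
z(3) = 11/(66/17 + 1) = 187/83.
z(4) = 11/(187/83 + 1) = 913/270.
z(5) = 11/(913/270 + 1) = 2970/1183.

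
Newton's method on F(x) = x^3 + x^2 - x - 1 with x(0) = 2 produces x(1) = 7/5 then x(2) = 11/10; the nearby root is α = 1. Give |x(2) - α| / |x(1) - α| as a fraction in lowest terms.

1/4

x(1) - α = 7/5 - 1 = 2/5, so |x(1) - α| = 2/5.
x(2) - α = 11/10 - 1 = 1/10, so |x(2) - α| = 1/10.
Ratio = (1/10) / (2/5) = 1/4.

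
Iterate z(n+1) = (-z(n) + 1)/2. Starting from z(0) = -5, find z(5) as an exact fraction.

1/2

z(1) = (-(-5) + 1)/2 = 3.
z(2) = (-3 + 1)/2 = -1.
z(3) = (-(-1) + 1)/2 = 1.
z(4) = (-1 + 1)/2 = 0.
z(5) = (-0 + 1)/2 = 1/2.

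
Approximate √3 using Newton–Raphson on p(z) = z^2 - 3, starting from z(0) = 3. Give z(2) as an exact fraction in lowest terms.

7/4

p'(z) = 2z.
p(3) = 6, p'(3) = 6, so z(1) = 3 - 6/6 = 2.
p(2) = 1, p'(2) = 4, so z(2) = 2 - 1/4 = 7/4.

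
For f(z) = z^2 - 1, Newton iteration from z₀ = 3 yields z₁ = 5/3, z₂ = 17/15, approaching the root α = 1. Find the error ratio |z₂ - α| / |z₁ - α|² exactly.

3/10

z₁ - α = 5/3 - 1 = 2/3, so |z₁ - α| = 2/3.
z₂ - α = 17/15 - 1 = 2/15, so |z₂ - α| = 2/15.
|z₁ - α|² = 4/9.
Ratio = (2/15) / (4/9) = 3/10.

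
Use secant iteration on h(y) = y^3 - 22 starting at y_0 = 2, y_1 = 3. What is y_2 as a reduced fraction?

52/19

h(2) = -14, h(3) = 5. y_2 = 3 - 5·(3 - 2)/(5 - (-14)) = 52/19.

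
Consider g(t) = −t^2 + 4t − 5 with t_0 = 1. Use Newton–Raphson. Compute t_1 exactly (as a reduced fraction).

g'(t) = −2t + 4.
g(1) = −2, g'(1) = 2, so t_1 = 1 − (−2)/2 = 2.

2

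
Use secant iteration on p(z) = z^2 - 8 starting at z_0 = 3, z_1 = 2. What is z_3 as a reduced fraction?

17/6

p(3) = 1, p(2) = -4. z_2 = 2 - (-4)·(2 - 3)/((-4) - 1) = 14/5.
p(2) = -4, p(14/5) = -4/25. z_3 = (14/5) - (-4/25)·((14/5) - 2)/((-4/25) - (-4)) = 17/6.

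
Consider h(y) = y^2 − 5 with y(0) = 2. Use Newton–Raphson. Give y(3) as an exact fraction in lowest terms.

h'(y) = 2y.
h(2) = −1, h'(2) = 4, so y(1) = 2 − (−1)/4 = 9/4.
h(9/4) = 1/16, h'(9/4) = 9/2, so y(2) = (9/4) − (1/16)/(9/2) = 161/72.
h(161/72) = 1/5184, h'(161/72) = 161/36, so y(3) = (161/72) − (1/5184)/(161/36) = 51841/23184.

51841/23184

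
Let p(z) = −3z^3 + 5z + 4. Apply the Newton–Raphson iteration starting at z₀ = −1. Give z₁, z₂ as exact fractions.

p'(z) = −9z^2 + 5.
p(−1) = 2, p'(−1) = −4, so z₁ = (−1) − 2/(−4) = −1/2.
p(−1/2) = 15/8, p'(−1/2) = 11/4, so z₂ = (−1/2) − (15/8)/(11/4) = −13/11.

z₁ = −1/2, z₂ = −13/11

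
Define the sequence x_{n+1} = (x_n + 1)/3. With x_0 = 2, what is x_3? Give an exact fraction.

x_1 = (2 + 1)/3 = 1.
x_2 = (1 + 1)/3 = 2/3.
x_3 = ((2/3) + 1)/3 = 5/9.

5/9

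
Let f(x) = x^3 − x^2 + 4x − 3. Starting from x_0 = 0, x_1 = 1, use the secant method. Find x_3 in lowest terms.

f(0) = −3, f(1) = 1. x_2 = 1 − 1·(1 − 0)/(1 − (−3)) = 3/4.
f(1) = 1, f(3/4) = −9/64. x_3 = (3/4) − (−9/64)·((3/4) − 1)/((−9/64) − 1) = 57/73.

57/73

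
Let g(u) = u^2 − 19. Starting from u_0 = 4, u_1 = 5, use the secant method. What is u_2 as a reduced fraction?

13/3

g(4) = −3, g(5) = 6. u_2 = 5 − 6·(5 − 4)/(6 − (−3)) = 13/3.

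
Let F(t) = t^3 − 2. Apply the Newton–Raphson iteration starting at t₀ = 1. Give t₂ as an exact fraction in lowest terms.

F'(t) = 3t^2.
F(1) = −1, F'(1) = 3, so t₁ = 1 − (−1)/3 = 4/3.
F(4/3) = 10/27, F'(4/3) = 16/3, so t₂ = (4/3) − (10/27)/(16/3) = 91/72.

91/72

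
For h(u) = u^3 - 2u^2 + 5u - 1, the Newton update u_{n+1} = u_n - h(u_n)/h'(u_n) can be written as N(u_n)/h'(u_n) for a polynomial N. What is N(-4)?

h'(u) = 3u^2 - 4u + 5.
N(u) = u·h'(u) - h(u) = u·(3u^2 - 4u + 5) - (u^3 - 2u^2 + 5u - 1) = 2u^3 - 2u^2 + 1.
N(-4) = -159.

-159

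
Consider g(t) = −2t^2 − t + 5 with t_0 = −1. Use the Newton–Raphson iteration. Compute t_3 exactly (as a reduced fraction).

g'(t) = −4t − 1.
g(−1) = 4, g'(−1) = 3, so t_1 = (−1) − 4/3 = −7/3.
g(−7/3) = −32/9, g'(−7/3) = 25/3, so t_2 = (−7/3) − (−32/9)/(25/3) = −143/75.
g(−143/75) = −2048/5625, g'(−143/75) = 497/75, so t_3 = (−143/75) − (−2048/5625)/(497/75) = −69023/37275.

−69023/37275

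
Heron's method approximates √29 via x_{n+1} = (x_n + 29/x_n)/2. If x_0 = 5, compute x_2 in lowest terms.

x_1 = (5 + 29/5)/2 = 27/5.
x_2 = (27/5 + 29/(27/5))/2 = 727/135.

727/135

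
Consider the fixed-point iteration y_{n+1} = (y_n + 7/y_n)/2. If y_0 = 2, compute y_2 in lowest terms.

y_1 = (2 + 7/2)/2 = 11/4.
y_2 = (11/4 + 7/(11/4))/2 = 233/88.

233/88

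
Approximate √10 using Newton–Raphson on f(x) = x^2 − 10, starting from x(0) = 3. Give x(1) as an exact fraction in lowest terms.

19/6

f'(x) = 2x.
f(3) = −1, f'(3) = 6, so x(1) = 3 − (−1)/6 = 19/6.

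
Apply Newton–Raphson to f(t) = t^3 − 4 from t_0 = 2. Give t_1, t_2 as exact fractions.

t_1 = 5/3, t_2 = 358/225

f'(t) = 3t^2.
f(2) = 4, f'(2) = 12, so t_1 = 2 − 4/12 = 5/3.
f(5/3) = 17/27, f'(5/3) = 25/3, so t_2 = (5/3) − (17/27)/(25/3) = 358/225.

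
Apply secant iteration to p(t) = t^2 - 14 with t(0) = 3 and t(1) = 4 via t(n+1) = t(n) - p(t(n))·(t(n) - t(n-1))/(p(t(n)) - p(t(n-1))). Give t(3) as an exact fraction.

p(3) = -5, p(4) = 2. t(2) = 4 - 2·(4 - 3)/(2 - (-5)) = 26/7.
p(4) = 2, p(26/7) = -10/49. t(3) = (26/7) - (-10/49)·((26/7) - 4)/((-10/49) - 2) = 101/27.

101/27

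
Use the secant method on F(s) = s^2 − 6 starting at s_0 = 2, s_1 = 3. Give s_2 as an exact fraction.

12/5

F(2) = −2, F(3) = 3. s_2 = 3 − 3·(3 − 2)/(3 − (−2)) = 12/5.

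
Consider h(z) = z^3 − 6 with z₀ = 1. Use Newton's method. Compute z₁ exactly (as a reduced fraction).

h'(z) = 3z^2.
h(1) = −5, h'(1) = 3, so z₁ = 1 − (−5)/3 = 8/3.

8/3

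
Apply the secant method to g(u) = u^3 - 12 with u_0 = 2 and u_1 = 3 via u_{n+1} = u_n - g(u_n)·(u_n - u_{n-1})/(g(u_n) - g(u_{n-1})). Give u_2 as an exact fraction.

g(2) = -4, g(3) = 15. u_2 = 3 - 15·(3 - 2)/(15 - (-4)) = 42/19.

42/19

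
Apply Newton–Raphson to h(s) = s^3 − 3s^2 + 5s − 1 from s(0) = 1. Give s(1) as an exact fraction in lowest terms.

h'(s) = 3s^2 − 6s + 5.
h(1) = 2, h'(1) = 2, so s(1) = 1 − 2/2 = 0.

0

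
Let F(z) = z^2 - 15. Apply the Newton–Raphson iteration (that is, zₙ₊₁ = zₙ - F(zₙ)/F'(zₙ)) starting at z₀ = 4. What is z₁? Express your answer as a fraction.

31/8

F'(z) = 2z.
F(4) = 1, F'(4) = 8, so z₁ = 4 - 1/8 = 31/8.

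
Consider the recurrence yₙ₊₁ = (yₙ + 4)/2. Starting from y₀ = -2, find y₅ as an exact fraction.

61/16

y₁ = ((-2) + 4)/2 = 1.
y₂ = (1 + 4)/2 = 5/2.
y₃ = ((5/2) + 4)/2 = 13/4.
y₄ = ((13/4) + 4)/2 = 29/8.
y₅ = ((29/8) + 4)/2 = 61/16.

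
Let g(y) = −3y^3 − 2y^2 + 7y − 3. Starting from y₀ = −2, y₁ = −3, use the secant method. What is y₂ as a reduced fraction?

−81/40

g(−2) = −1, g(−3) = 39. y₂ = (−3) − 39·((−3) − (−2))/(39 − (−1)) = −81/40.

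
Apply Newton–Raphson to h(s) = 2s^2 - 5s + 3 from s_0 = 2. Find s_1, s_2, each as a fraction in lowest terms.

h'(s) = 4s - 5.
h(2) = 1, h'(2) = 3, so s_1 = 2 - 1/3 = 5/3.
h(5/3) = 2/9, h'(5/3) = 5/3, so s_2 = (5/3) - (2/9)/(5/3) = 23/15.

s_1 = 5/3, s_2 = 23/15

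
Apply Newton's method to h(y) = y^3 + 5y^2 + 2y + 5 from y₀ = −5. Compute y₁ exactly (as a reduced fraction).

h'(y) = 3y^2 + 10y + 2.
h(−5) = −5, h'(−5) = 27, so y₁ = (−5) − (−5)/27 = −130/27.

−130/27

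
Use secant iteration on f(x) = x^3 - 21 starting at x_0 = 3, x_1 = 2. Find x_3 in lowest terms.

16659/5983

f(3) = 6, f(2) = -13. x_2 = 2 - (-13)·(2 - 3)/((-13) - 6) = 51/19.
f(2) = -13, f(51/19) = -11388/6859. x_3 = (51/19) - (-11388/6859)·((51/19) - 2)/((-11388/6859) - (-13)) = 16659/5983.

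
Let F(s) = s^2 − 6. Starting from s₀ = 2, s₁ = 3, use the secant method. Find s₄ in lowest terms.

267/109

F(2) = −2, F(3) = 3. s₂ = 3 − 3·(3 − 2)/(3 − (−2)) = 12/5.
F(3) = 3, F(12/5) = −6/25. s₃ = (12/5) − (−6/25)·((12/5) − 3)/((−6/25) − 3) = 22/9.
F(12/5) = −6/25, F(22/9) = −2/81. s₄ = (22/9) − (−2/81)·((22/9) − (12/5))/((−2/81) − (−6/25)) = 267/109.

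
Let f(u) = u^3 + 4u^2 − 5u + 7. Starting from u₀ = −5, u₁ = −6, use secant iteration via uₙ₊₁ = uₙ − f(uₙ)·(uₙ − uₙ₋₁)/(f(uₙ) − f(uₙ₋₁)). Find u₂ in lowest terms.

−31/6

f(−5) = 7, f(−6) = −35. u₂ = (−6) − (−35)·((−6) − (−5))/((−35) − 7) = −31/6.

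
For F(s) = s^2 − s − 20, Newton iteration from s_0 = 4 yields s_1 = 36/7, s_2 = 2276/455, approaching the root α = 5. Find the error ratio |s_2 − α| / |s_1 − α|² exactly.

s_1 − α = 36/7 − 5 = 1/7, so |s_1 − α| = 1/7.
s_2 − α = 2276/455 − 5 = 1/455, so |s_2 − α| = 1/455.
|s_1 − α|² = 1/49.
Ratio = (1/455) / (1/49) = 7/65.

7/65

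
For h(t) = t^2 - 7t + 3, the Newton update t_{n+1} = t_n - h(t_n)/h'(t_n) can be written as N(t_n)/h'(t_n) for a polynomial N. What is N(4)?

13

h'(t) = 2t - 7.
N(t) = t·h'(t) - h(t) = t·(2t - 7) - (t^2 - 7t + 3) = t^2 - 3.
N(4) = 13.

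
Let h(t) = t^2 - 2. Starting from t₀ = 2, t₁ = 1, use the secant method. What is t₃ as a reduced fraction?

10/7

h(2) = 2, h(1) = -1. t₂ = 1 - (-1)·(1 - 2)/((-1) - 2) = 4/3.
h(1) = -1, h(4/3) = -2/9. t₃ = (4/3) - (-2/9)·((4/3) - 1)/((-2/9) - (-1)) = 10/7.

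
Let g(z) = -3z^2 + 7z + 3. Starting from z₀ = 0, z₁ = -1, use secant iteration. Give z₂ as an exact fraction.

-3/10

g(0) = 3, g(-1) = -7. z₂ = (-1) - (-7)·((-1) - 0)/((-7) - 3) = -3/10.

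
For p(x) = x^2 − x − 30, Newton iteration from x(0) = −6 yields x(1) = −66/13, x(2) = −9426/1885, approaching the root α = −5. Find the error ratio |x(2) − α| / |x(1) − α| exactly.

x(1) − α = −66/13 − (−5) = −66/13 + 5 = −1/13, so |x(1) − α| = 1/13.
x(2) − α = −9426/1885 − (−5) = −9426/1885 + 5 = −1/1885, so |x(2) − α| = 1/1885.
Ratio = (1/1885) / (1/13) = 1/145.

1/145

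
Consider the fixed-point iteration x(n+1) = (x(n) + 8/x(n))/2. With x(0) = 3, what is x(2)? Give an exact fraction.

x(1) = (3 + 8/3)/2 = 17/6.
x(2) = (17/6 + 8/(17/6))/2 = 577/204.

577/204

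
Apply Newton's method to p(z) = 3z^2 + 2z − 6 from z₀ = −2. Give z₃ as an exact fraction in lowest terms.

p'(z) = 6z + 2.
p(−2) = 2, p'(−2) = −10, so z₁ = (−2) − 2/(−10) = −9/5.
p(−9/5) = 3/25, p'(−9/5) = −44/5, so z₂ = (−9/5) − (3/25)/(−44/5) = −393/220.
p(−393/220) = 27/48400, p'(−393/220) = −959/110, so z₃ = (−393/220) − (27/48400)/(−959/110) = −753747/421960.

−753747/421960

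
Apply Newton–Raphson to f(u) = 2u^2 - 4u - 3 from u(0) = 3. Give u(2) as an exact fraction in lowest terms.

f'(u) = 4u - 4.
f(3) = 3, f'(3) = 8, so u(1) = 3 - 3/8 = 21/8.
f(21/8) = 9/32, f'(21/8) = 13/2, so u(2) = (21/8) - (9/32)/(13/2) = 537/208.

537/208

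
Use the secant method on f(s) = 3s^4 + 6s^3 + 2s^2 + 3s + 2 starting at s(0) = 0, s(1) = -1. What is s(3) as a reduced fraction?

-23/39

f(0) = 2, f(-1) = -2. s(2) = (-1) - (-2)·((-1) - 0)/((-2) - 2) = -1/2.
f(-1) = -2, f(-1/2) = 7/16. s(3) = (-1/2) - (7/16)·((-1/2) - (-1))/((7/16) - (-2)) = -23/39.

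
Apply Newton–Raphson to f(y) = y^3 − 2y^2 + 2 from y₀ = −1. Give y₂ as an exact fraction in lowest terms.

f'(y) = 3y^2 − 4y.
f(−1) = −1, f'(−1) = 7, so y₁ = (−1) − (−1)/7 = −6/7.
f(−6/7) = −34/343, f'(−6/7) = 276/49, so y₂ = (−6/7) − (−34/343)/(276/49) = −811/966.

−811/966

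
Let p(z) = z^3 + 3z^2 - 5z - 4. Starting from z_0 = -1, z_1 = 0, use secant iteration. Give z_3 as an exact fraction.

p(-1) = 3, p(0) = -4. z_2 = 0 - (-4)·(0 - (-1))/((-4) - 3) = -4/7.
p(0) = -4, p(-4/7) = -120/343. z_3 = (-4/7) - (-120/343)·((-4/7) - 0)/((-120/343) - (-4)) = -196/313.

-196/313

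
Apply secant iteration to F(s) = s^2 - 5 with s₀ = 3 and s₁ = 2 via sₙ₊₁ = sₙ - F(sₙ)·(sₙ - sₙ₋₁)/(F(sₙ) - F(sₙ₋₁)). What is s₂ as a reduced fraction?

F(3) = 4, F(2) = -1. s₂ = 2 - (-1)·(2 - 3)/((-1) - 4) = 11/5.

11/5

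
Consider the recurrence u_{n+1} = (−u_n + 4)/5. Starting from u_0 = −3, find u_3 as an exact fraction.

u_1 = (−(−3) + 4)/5 = 7/5.
u_2 = (−(7/5) + 4)/5 = 13/25.
u_3 = (−(13/25) + 4)/5 = 87/125.

87/125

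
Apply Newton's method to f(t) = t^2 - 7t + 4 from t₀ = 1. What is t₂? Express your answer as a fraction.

91/145

f'(t) = 2t - 7.
f(1) = -2, f'(1) = -5, so t₁ = 1 - (-2)/(-5) = 3/5.
f(3/5) = 4/25, f'(3/5) = -29/5, so t₂ = (3/5) - (4/25)/(-29/5) = 91/145.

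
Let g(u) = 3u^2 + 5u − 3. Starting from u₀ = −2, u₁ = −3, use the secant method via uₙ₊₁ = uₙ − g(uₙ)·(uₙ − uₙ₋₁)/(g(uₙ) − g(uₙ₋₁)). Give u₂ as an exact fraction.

g(−2) = −1, g(−3) = 9. u₂ = (−3) − 9·((−3) − (−2))/(9 − (−1)) = −21/10.

−21/10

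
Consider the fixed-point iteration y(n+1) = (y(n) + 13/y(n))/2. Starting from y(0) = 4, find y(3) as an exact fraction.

5597777/1552544

y(1) = (4 + 13/4)/2 = 29/8.
y(2) = (29/8 + 13/(29/8))/2 = 1673/464.
y(3) = (1673/464 + 13/(1673/464))/2 = 5597777/1552544.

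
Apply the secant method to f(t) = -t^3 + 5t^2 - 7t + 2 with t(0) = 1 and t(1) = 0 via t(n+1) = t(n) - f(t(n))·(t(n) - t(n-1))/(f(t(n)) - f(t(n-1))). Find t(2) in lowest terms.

2/3

f(1) = -1, f(0) = 2. t(2) = 0 - 2·(0 - 1)/(2 - (-1)) = 2/3.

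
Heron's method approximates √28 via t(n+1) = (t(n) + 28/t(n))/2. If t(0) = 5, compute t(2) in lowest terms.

t(1) = (5 + 28/5)/2 = 53/10.
t(2) = (53/10 + 28/(53/10))/2 = 5609/1060.

5609/1060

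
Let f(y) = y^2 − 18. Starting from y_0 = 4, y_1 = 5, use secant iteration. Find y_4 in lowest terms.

f(4) = −2, f(5) = 7. y_2 = 5 − 7·(5 − 4)/(7 − (−2)) = 38/9.
f(5) = 7, f(38/9) = −14/81. y_3 = (38/9) − (−14/81)·((38/9) − 5)/((−14/81) − 7) = 352/83.
f(38/9) = −14/81, f(352/83) = −98/6889. y_4 = (352/83) − (−98/6889)·((352/83) − (38/9))/((−98/6889) − (−14/81)) = 13411/3161.

13411/3161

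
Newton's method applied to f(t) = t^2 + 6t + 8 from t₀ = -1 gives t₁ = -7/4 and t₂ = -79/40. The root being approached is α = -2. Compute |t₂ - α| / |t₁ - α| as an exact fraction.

t₁ - α = -7/4 - (-2) = -7/4 + 2 = 1/4, so |t₁ - α| = 1/4.
t₂ - α = -79/40 - (-2) = -79/40 + 2 = 1/40, so |t₂ - α| = 1/40.
Ratio = (1/40) / (1/4) = 1/10.

1/10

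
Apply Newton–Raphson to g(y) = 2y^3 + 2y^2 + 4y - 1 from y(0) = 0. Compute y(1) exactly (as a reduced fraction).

1/4

g'(y) = 6y^2 + 4y + 4.
g(0) = -1, g'(0) = 4, so y(1) = 0 - (-1)/4 = 1/4.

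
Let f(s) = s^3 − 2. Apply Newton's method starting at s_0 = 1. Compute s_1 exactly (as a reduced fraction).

4/3

f'(s) = 3s^2.
f(1) = −1, f'(1) = 3, so s_1 = 1 − (−1)/3 = 4/3.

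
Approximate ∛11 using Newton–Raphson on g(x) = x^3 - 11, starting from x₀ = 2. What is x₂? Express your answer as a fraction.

1081/486

g'(x) = 3x^2.
g(2) = -3, g'(2) = 12, so x₁ = 2 - (-3)/12 = 9/4.
g(9/4) = 25/64, g'(9/4) = 243/16, so x₂ = (9/4) - (25/64)/(243/16) = 1081/486.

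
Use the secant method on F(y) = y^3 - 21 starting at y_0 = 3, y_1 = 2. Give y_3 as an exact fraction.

16659/5983

F(3) = 6, F(2) = -13. y_2 = 2 - (-13)·(2 - 3)/((-13) - 6) = 51/19.
F(2) = -13, F(51/19) = -11388/6859. y_3 = (51/19) - (-11388/6859)·((51/19) - 2)/((-11388/6859) - (-13)) = 16659/5983.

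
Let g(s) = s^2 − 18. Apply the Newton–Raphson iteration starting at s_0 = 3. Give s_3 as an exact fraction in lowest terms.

g'(s) = 2s.
g(3) = −9, g'(3) = 6, so s_1 = 3 − (−9)/6 = 9/2.
g(9/2) = 9/4, g'(9/2) = 9, so s_2 = (9/2) − (9/4)/9 = 17/4.
g(17/4) = 1/16, g'(17/4) = 17/2, so s_3 = (17/4) − (1/16)/(17/2) = 577/136.

577/136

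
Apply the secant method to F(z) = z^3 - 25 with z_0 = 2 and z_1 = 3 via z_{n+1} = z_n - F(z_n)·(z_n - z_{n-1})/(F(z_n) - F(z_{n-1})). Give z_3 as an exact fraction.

27505/9409

F(2) = -17, F(3) = 2. z_2 = 3 - 2·(3 - 2)/(2 - (-17)) = 55/19.
F(3) = 2, F(55/19) = -5100/6859. z_3 = (55/19) - (-5100/6859)·((55/19) - 3)/((-5100/6859) - 2) = 27505/9409.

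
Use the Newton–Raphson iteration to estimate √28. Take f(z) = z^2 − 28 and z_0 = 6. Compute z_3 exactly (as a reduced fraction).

f'(z) = 2z.
f(6) = 8, f'(6) = 12, so z_1 = 6 − 8/12 = 16/3.
f(16/3) = 4/9, f'(16/3) = 32/3, so z_2 = (16/3) − (4/9)/(32/3) = 127/24.
f(127/24) = 1/576, f'(127/24) = 127/12, so z_3 = (127/24) − (1/576)/(127/12) = 32257/6096.

32257/6096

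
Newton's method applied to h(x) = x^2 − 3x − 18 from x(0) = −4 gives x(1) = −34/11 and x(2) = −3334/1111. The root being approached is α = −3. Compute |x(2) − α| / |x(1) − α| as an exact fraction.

1/101

x(1) − α = −34/11 − (−3) = −34/11 + 3 = −1/11, so |x(1) − α| = 1/11.
x(2) − α = −3334/1111 − (−3) = −3334/1111 + 3 = −1/1111, so |x(2) − α| = 1/1111.
Ratio = (1/1111) / (1/11) = 1/101.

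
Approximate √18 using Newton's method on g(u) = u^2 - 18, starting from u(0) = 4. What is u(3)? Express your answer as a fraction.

665857/156944

g'(u) = 2u.
g(4) = -2, g'(4) = 8, so u(1) = 4 - (-2)/8 = 17/4.
g(17/4) = 1/16, g'(17/4) = 17/2, so u(2) = (17/4) - (1/16)/(17/2) = 577/136.
g(577/136) = 1/18496, g'(577/136) = 577/68, so u(3) = (577/136) - (1/18496)/(577/68) = 665857/156944.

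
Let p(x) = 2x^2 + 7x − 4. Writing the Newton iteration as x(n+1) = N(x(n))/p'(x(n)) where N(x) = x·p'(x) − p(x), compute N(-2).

p'(x) = 4x + 7.
N(x) = x·p'(x) − p(x) = x·(4x + 7) − (2x^2 + 7x − 4) = 2x^2 + 4.
N(-2) = 12.

12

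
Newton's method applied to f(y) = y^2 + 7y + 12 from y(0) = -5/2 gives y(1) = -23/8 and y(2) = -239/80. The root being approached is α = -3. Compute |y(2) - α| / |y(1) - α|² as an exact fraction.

y(1) - α = -23/8 - (-3) = -23/8 + 3 = 1/8, so |y(1) - α| = 1/8.
y(2) - α = -239/80 - (-3) = -239/80 + 3 = 1/80, so |y(2) - α| = 1/80.
|y(1) - α|² = 1/64.
Ratio = (1/80) / (1/64) = 4/5.

4/5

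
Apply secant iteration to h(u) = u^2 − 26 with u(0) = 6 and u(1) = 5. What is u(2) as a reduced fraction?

h(6) = 10, h(5) = −1. u(2) = 5 − (−1)·(5 − 6)/((−1) − 10) = 56/11.

56/11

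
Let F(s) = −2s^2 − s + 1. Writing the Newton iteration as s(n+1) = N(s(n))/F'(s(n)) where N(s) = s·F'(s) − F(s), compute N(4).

−33

F'(s) = −4s − 1.
N(s) = s·F'(s) − F(s) = s·(−4s − 1) − (−2s^2 − s + 1) = −2s^2 − 1.
N(4) = −33.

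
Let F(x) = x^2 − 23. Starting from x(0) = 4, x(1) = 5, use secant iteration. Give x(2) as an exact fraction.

43/9

F(4) = −7, F(5) = 2. x(2) = 5 − 2·(5 − 4)/(2 − (−7)) = 43/9.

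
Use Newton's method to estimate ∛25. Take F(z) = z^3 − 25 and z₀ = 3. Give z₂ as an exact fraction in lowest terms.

F'(z) = 3z^2.
F(3) = 2, F'(3) = 27, so z₁ = 3 − 2/27 = 79/27.
F(79/27) = 964/19683, F'(79/27) = 6241/243, so z₂ = (79/27) − (964/19683)/(6241/243) = 1478153/505521.

1478153/505521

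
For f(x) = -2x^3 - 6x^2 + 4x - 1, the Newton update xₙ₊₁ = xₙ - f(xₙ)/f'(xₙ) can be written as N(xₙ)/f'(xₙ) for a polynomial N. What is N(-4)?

f'(x) = -6x^2 - 12x + 4.
N(x) = x·f'(x) - f(x) = x·(-6x^2 - 12x + 4) - (-2x^3 - 6x^2 + 4x - 1) = -4x^3 - 6x^2 + 1.
N(-4) = 161.

161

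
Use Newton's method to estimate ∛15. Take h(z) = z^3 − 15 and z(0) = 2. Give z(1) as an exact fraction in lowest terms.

31/12

h'(z) = 3z^2.
h(2) = −7, h'(2) = 12, so z(1) = 2 − (−7)/12 = 31/12.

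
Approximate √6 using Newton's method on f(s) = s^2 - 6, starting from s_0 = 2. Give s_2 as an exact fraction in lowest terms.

f'(s) = 2s.
f(2) = -2, f'(2) = 4, so s_1 = 2 - (-2)/4 = 5/2.
f(5/2) = 1/4, f'(5/2) = 5, so s_2 = (5/2) - (1/4)/5 = 49/20.

49/20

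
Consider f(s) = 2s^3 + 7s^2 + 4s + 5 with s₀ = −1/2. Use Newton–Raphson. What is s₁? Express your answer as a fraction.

5/2

f'(s) = 6s^2 + 14s + 4.
f(−1/2) = 9/2, f'(−1/2) = −3/2, so s₁ = (−1/2) − (9/2)/(−3/2) = 5/2.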